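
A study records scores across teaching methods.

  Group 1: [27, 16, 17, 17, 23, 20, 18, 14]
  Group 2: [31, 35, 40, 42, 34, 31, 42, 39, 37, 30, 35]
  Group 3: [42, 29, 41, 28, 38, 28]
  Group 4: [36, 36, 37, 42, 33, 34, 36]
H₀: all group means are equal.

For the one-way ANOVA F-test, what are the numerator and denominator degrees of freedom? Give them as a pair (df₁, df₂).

k = 4 groups, N = 32 total
df = (k−1, N−k) = (4−1, 32−4) = (3, 28)

degrees of freedom = [3, 28]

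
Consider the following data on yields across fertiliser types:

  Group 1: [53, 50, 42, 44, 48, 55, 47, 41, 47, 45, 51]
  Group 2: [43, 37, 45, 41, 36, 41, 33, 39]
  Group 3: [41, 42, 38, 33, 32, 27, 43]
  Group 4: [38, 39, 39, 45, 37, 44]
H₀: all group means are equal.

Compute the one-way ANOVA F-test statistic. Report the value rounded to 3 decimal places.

test statistic = 9.926

Group means [47.55, 39.38, 36.57, 40.33], grand mean 41.750
SSB = Σnᵢ(x̄ᵢ−x̄)² = 614.350; SSW = ΣΣ(x−x̄ᵢ)² = 577.650
MSB = 614.350/3 = 204.7834; MSW = 577.650/28 = 20.6304
F = MSB/MSW = 9.9263
df = (3, 28)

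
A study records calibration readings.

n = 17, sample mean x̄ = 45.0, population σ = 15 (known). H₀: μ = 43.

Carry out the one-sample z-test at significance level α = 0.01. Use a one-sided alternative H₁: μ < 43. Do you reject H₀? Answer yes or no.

SE = σ/√n = 15/√17 = 3.6380
z = (x̄−μ₀)/SE = (45.0−43)/3.6380 = 0.5497
p-value (one-sided, H₁ less) = 0.70875
At α=0.01: p ≥ α → fail to reject H₀

reject H₀: no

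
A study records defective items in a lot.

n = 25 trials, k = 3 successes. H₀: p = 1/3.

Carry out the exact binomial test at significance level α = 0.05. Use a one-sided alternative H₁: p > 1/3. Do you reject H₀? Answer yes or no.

reject H₀: no

Exact binomial: n=25, k=3, p₀=1/3=0.3333
P(X≥3) from Σ C(n,i)·p₀^i·(1−p₀)^(n−i)
p-value (one-sided, H₁ greater) = 0.99650
At α=0.05: p ≥ α → fail to reject H₀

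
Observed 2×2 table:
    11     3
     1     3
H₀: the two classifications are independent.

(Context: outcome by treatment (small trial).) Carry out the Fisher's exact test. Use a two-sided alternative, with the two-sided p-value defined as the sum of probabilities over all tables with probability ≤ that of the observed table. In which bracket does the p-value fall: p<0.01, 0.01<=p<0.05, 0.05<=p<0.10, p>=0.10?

p-value bracket: 0.05<=p<0.10

Margins: r₁=14, r₂=4, c₁=12, c₂=6, n=18
p_obs = C(14,11)·C(4,1)/C(18,12); sum pmf over tables with pmf ≤ p_obs
p-value (two-sided) = 0.08333
→ bracket: 0.05<=p<0.10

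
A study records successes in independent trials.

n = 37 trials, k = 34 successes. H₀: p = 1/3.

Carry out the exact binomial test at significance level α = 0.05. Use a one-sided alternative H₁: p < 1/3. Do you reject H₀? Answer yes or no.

Exact binomial: n=37, k=34, p₀=1/3=0.3333
P(X≤34) from Σ C(n,i)·p₀^i·(1−p₀)^(n−i)
p-value (one-sided, H₁ less) = 1.00000
At α=0.05: p ≥ α → fail to reject H₀

reject H₀: no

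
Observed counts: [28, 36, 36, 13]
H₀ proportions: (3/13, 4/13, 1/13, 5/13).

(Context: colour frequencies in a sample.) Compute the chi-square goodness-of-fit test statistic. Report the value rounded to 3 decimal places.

n = 113; E_i = n·p_i = [26.08, 34.77, 8.69, 43.46]
χ² = (28−26.08)²/26.08 + (36−34.77)²/34.77 + (36−8.69)²/8.69 + (13−43.46)²/43.46 = 107.3251
df = 3

test statistic = 107.325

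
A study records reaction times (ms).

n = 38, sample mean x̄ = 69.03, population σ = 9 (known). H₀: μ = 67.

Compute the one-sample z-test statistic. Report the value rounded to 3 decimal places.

SE = σ/√n = 9/√38 = 1.4600
z = (x̄−μ₀)/SE = (69.03−67)/1.4600 = 1.3904

test statistic = 1.390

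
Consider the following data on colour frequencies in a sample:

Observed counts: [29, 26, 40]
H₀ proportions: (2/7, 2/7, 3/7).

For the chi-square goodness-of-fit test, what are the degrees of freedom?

df = k − 1 = 3 − 1 = 2

degrees of freedom = 2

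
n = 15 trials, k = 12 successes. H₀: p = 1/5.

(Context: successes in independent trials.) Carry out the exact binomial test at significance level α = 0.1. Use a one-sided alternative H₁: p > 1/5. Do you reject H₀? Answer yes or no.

reject H₀: yes

Exact binomial: n=15, k=12, p₀=1/5=0.2000
P(X≥12) from Σ C(n,i)·p₀^i·(1−p₀)^(n−i)
p-value (one-sided, H₁ greater) = 0.00000
At α=0.1: p < α → reject H₀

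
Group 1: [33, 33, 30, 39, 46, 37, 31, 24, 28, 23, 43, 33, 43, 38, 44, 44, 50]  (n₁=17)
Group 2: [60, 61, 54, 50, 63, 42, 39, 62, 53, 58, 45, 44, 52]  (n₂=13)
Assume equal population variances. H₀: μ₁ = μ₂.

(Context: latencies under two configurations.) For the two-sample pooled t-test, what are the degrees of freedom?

df = n₁ + n₂ − 2 = 17 + 13 − 2 = 28

degrees of freedom = 28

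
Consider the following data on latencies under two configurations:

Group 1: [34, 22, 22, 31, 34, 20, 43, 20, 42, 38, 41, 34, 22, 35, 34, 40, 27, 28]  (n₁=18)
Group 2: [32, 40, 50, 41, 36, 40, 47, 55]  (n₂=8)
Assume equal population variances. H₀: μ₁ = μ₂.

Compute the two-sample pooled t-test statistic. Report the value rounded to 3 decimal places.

x̄₁=31.500, s₁=7.868, n₁=18
x̄₂=42.625, s₂=7.558, n₂=8
s_p² = [17·7.868² + 7·7.558²]/24 = 60.5156
SE = √(s_p²·(1/18+1/8)) = 3.3055
t = (31.500−42.625)/3.3055 = -3.3656
df = 24

test statistic = -3.366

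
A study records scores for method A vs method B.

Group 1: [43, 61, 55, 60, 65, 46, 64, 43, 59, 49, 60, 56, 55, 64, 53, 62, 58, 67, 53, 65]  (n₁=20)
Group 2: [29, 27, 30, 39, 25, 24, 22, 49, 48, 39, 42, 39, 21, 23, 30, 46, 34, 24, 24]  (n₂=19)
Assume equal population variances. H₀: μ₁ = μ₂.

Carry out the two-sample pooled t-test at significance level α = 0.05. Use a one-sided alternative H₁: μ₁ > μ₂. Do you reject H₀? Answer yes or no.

x̄₁=56.900, s₁=7.283, n₁=20
x̄₂=32.368, s₂=9.352, n₂=19
s_p² = [19·7.283² + 18·9.352²]/37 = 69.7898
SE = √(s_p²·(1/20+1/19)) = 2.6763
t = (56.900−32.368)/2.6763 = 9.1662
df = 37
p-value (one-sided, H₁ greater) = 0.00000
At α=0.05: p < α → reject H₀

reject H₀: yes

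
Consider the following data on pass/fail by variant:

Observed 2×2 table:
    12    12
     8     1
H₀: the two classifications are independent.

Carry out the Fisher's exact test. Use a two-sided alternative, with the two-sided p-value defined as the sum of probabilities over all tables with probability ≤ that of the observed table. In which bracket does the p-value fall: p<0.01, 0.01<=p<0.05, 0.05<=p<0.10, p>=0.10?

Margins: r₁=24, r₂=9, c₁=20, c₂=13, n=33
p_obs = C(24,12)·C(9,8)/C(33,20); sum pmf over tables with pmf ≤ p_obs
p-value (two-sided) = 0.05596
→ bracket: 0.05<=p<0.10

p-value bracket: 0.05<=p<0.10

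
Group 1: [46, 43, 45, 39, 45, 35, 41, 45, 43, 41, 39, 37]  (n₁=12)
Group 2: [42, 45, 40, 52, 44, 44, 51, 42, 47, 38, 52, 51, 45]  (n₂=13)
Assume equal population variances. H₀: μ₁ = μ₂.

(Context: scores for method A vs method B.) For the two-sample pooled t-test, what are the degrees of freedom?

df = n₁ + n₂ − 2 = 12 + 13 − 2 = 23

degrees of freedom = 23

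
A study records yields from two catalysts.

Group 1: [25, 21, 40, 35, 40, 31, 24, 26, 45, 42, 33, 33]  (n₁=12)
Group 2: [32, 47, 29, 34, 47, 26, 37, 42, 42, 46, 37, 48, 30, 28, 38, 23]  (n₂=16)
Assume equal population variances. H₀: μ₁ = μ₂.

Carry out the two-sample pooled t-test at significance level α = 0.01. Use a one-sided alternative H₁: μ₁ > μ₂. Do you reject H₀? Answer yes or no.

x̄₁=32.917, s₁=7.798, n₁=12
x̄₂=36.625, s₂=8.148, n₂=16
s_p² = [11·7.798² + 15·8.148²]/26 = 64.0256
SE = √(s_p²·(1/12+1/16)) = 3.0557
t = (32.917−36.625)/3.0557 = -1.2136
df = 26
p-value (one-sided, H₁ greater) = 0.88209
At α=0.01: p ≥ α → fail to reject H₀

reject H₀: no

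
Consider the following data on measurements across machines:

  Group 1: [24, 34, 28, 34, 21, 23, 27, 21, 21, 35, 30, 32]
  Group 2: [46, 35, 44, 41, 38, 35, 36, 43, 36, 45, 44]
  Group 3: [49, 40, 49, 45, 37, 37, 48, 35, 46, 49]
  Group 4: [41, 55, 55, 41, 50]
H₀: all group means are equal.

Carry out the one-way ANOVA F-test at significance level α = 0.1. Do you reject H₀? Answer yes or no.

Group means [27.50, 40.27, 43.50, 48.40], grand mean 38.158
SSB = Σnᵢ(x̄ᵢ−x̄)² = 2222.171; SSW = ΣΣ(x−x̄ᵢ)² = 1002.882
MSB = 2222.171/3 = 740.7236; MSW = 1002.882/34 = 29.4965
F = MSB/MSW = 25.1122
df = (3, 34)
p-value (upper-tail) = 0.00000
At α=0.1: p < α → reject H₀

reject H₀: yes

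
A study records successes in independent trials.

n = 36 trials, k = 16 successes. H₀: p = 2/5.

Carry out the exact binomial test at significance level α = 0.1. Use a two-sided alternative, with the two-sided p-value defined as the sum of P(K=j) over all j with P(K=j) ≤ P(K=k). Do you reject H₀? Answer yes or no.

Exact binomial: n=36, k=16, p₀=2/5=0.4000
P(X=j) = C(n,j)·p₀^j·(1−p₀)^(n−j); p = Σ P(X=j) over j with P(X=j) ≤ P(X=16)
p-value (two-sided) = 0.61225
At α=0.1: p ≥ α → fail to reject H₀

reject H₀: no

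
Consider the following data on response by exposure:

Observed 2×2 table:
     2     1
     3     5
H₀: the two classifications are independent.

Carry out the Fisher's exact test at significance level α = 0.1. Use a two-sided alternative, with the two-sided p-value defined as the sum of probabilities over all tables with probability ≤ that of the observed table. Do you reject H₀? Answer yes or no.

Margins: r₁=3, r₂=8, c₁=5, c₂=6, n=11
p_obs = C(3,2)·C(8,3)/C(11,5); sum pmf over tables with pmf ≤ p_obs
p-value (two-sided) = 0.54545
At α=0.1: p ≥ α → fail to reject H₀

reject H₀: no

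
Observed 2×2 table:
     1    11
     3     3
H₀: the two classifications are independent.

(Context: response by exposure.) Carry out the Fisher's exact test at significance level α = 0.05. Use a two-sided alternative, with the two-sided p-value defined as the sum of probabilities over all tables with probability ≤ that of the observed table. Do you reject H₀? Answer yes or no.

reject H₀: no

Margins: r₁=12, r₂=6, c₁=4, c₂=14, n=18
p_obs = C(12,1)·C(6,3)/C(18,4); sum pmf over tables with pmf ≤ p_obs
p-value (two-sided) = 0.08333
At α=0.05: p ≥ α → fail to reject H₀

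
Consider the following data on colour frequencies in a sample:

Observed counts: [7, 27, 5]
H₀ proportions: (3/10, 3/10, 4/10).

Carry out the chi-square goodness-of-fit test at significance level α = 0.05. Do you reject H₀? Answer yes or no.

n = 39; E_i = n·p_i = [11.70, 11.70, 15.60]
χ² = (7−11.70)²/11.70 + (27−11.70)²/11.70 + (5−15.60)²/15.60 = 29.0983
df = 2
p-value (upper-tail) = 0.00000
At α=0.05: p < α → reject H₀

reject H₀: yes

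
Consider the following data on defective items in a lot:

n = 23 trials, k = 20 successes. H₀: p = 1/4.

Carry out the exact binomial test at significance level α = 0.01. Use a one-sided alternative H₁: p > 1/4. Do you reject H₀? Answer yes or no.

reject H₀: yes

Exact binomial: n=23, k=20, p₀=1/4=0.2500
P(X≥20) from Σ C(n,i)·p₀^i·(1−p₀)^(n−i)
p-value (one-sided, H₁ greater) = 0.00000
At α=0.01: p < α → reject H₀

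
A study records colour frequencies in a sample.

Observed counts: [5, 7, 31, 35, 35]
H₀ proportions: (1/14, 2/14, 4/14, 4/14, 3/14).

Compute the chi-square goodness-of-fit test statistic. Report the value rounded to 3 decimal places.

n = 113; E_i = n·p_i = [8.07, 16.14, 32.29, 32.29, 24.21]
χ² = (5−8.07)²/8.07 + (7−16.14)²/16.14 + (31−32.29)²/32.29 + (35−32.29)²/32.29 + (35−24.21)²/24.21 = 11.4307
df = 4

test statistic = 11.431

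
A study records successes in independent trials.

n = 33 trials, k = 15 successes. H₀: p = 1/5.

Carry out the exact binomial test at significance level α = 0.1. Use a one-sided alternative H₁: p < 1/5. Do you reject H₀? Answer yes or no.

reject H₀: no

Exact binomial: n=33, k=15, p₀=1/5=0.2000
P(X≤15) from Σ C(n,i)·p₀^i·(1−p₀)^(n−i)
p-value (one-sided, H₁ less) = 0.99977
At α=0.1: p ≥ α → fail to reject H₀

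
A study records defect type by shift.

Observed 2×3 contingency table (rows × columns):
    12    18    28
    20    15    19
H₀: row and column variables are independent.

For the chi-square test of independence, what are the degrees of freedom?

degrees of freedom = 2

df = (r−1)(c−1) = (2−1)·(3−1) = 2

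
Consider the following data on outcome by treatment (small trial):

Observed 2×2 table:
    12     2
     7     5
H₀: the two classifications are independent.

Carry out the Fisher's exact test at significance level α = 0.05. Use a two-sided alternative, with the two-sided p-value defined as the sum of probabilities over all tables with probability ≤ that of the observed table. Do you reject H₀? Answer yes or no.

reject H₀: no

Margins: r₁=14, r₂=12, c₁=19, c₂=7, n=26
p_obs = C(14,12)·C(12,7)/C(26,19); sum pmf over tables with pmf ≤ p_obs
p-value (two-sided) = 0.19043
At α=0.05: p ≥ α → fail to reject H₀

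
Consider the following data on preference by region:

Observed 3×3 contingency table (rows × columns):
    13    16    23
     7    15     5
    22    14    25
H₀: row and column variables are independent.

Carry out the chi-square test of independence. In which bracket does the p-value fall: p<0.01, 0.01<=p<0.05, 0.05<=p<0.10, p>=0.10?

Row totals [52, 27, 61], col totals [42, 45, 53], n=140
χ² = (13−15.60)²/15.60 + (16−16.71)²/16.71 + (23−19.69)²/19.69 + (7−8.10)²/8.10 + (15−8.68)²/8.68 + (5−10.22)²/10.22 + (22−18.30)²/18.30 + (14−19.61)²/19.61 + (25−23.09)²/23.09 = 10.9521
df = 4
p-value (upper-tail) = 0.02711
→ bracket: 0.01<=p<0.05

p-value bracket: 0.01<=p<0.05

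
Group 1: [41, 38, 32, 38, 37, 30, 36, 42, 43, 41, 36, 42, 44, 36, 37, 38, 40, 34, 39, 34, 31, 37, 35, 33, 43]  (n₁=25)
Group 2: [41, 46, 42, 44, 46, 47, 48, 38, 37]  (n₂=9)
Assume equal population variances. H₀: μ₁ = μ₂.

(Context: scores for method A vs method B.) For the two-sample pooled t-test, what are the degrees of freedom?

df = n₁ + n₂ − 2 = 25 + 9 − 2 = 32

degrees of freedom = 32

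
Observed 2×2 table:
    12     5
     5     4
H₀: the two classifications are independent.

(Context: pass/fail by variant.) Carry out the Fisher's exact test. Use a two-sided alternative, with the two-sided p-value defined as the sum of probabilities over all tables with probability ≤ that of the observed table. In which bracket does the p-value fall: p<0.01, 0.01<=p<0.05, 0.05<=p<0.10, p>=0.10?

Margins: r₁=17, r₂=9, c₁=17, c₂=9, n=26
p_obs = C(17,12)·C(9,5)/C(26,17); sum pmf over tables with pmf ≤ p_obs
p-value (two-sided) = 0.66729
→ bracket: p>=0.10

p-value bracket: p>=0.10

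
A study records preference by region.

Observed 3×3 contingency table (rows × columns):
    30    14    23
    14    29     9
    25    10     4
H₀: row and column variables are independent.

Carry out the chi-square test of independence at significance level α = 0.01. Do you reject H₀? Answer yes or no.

Row totals [67, 52, 39], col totals [69, 53, 36], n=158
χ² = (30−29.26)²/29.26 + (14−22.47)²/22.47 + (23−15.27)²/15.27 + (14−22.71)²/22.71 + (29−17.44)²/17.44 + (9−11.85)²/11.85 + (25−17.03)²/17.03 + (10−13.08)²/13.08 + (4−8.89)²/8.89 = 25.9552
df = 4
p-value (upper-tail) = 0.00003
At α=0.01: p < α → reject H₀

reject H₀: yes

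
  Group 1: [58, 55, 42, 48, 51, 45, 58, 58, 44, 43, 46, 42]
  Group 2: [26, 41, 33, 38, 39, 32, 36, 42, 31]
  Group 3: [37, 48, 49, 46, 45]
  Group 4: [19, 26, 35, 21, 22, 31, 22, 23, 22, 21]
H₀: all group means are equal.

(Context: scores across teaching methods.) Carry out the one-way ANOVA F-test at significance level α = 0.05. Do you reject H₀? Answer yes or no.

Group means [49.17, 35.33, 45.00, 24.20], grand mean 38.194
SSB = Σnᵢ(x̄ᵢ−x̄)² = 3708.372; SSW = ΣΣ(x−x̄ᵢ)² = 1007.267
MSB = 3708.372/3 = 1236.1241; MSW = 1007.267/32 = 31.4771
F = MSB/MSW = 39.2706
df = (3, 32)
p-value (upper-tail) = 0.00000
At α=0.05: p < α → reject H₀

reject H₀: yes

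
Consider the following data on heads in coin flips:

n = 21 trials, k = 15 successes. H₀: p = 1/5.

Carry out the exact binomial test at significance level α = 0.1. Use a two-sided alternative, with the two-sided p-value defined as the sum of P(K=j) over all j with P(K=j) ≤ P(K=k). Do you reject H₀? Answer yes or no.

reject H₀: yes

Exact binomial: n=21, k=15, p₀=1/5=0.2000
P(X=j) = C(n,j)·p₀^j·(1−p₀)^(n−j); p = Σ P(X=j) over j with P(X=j) ≤ P(X=15)
p-value (two-sided) = 0.00000
At α=0.1: p < α → reject H₀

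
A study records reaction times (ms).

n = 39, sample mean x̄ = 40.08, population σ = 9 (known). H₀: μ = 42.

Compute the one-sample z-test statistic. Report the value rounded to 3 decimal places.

test statistic = -1.332

SE = σ/√n = 9/√39 = 1.4412
z = (x̄−μ₀)/SE = (40.08−42)/1.4412 = -1.3323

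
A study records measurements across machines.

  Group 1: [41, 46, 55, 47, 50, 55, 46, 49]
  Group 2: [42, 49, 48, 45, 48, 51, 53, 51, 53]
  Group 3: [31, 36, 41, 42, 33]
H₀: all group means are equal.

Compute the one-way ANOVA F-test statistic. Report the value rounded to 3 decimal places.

Group means [48.62, 48.89, 36.60], grand mean 46.000
SSB = Σnᵢ(x̄ᵢ−x̄)² = 572.036; SSW = ΣΣ(x−x̄ᵢ)² = 357.964
MSB = 572.036/2 = 286.0181; MSW = 357.964/19 = 18.8402
F = MSB/MSW = 15.1813
df = (2, 19)

test statistic = 15.181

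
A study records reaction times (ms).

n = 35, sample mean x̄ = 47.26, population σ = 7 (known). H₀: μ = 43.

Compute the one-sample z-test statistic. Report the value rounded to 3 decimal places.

SE = σ/√n = 7/√35 = 1.1832
z = (x̄−μ₀)/SE = (47.26−43)/1.1832 = 3.6004

test statistic = 3.600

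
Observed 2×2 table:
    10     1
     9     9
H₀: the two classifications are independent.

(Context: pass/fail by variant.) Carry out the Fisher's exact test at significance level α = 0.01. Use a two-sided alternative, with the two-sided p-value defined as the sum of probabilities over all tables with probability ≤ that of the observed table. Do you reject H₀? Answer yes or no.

reject H₀: no

Margins: r₁=11, r₂=18, c₁=19, c₂=10, n=29
p_obs = C(11,10)·C(18,9)/C(29,19); sum pmf over tables with pmf ≤ p_obs
p-value (two-sided) = 0.04364
At α=0.01: p ≥ α → fail to reject H₀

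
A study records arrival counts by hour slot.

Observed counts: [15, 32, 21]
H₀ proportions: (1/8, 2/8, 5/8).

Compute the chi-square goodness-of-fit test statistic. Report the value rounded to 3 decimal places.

n = 68; E_i = n·p_i = [8.50, 17.00, 42.50]
χ² = (15−8.50)²/8.50 + (32−17.00)²/17.00 + (21−42.50)²/42.50 = 29.0824
df = 2

test statistic = 29.082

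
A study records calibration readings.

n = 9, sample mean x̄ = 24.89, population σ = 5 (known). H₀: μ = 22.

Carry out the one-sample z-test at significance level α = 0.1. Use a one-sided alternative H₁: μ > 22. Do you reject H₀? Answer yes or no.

SE = σ/√n = 5/√9 = 1.6667
z = (x̄−μ₀)/SE = (24.89−22)/1.6667 = 1.7340
p-value (one-sided, H₁ greater) = 0.04146
At α=0.1: p < α → reject H₀

reject H₀: yes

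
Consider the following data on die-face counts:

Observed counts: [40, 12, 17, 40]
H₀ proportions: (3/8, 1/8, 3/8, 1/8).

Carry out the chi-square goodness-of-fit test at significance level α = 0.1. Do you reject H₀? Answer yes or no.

n = 109; E_i = n·p_i = [40.88, 13.62, 40.88, 13.62]
χ² = (40−40.88)²/40.88 + (12−13.62)²/13.62 + (17−40.88)²/40.88 + (40−13.62)²/13.62 = 65.2141
df = 3
p-value (upper-tail) = 0.00000
At α=0.1: p < α → reject H₀

reject H₀: yes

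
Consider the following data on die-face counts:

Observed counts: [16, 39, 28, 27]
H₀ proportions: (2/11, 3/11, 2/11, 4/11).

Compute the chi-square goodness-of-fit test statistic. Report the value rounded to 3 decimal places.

n = 110; E_i = n·p_i = [20.00, 30.00, 20.00, 40.00]
χ² = (16−20.00)²/20.00 + (39−30.00)²/30.00 + (28−20.00)²/20.00 + (27−40.00)²/40.00 = 10.9250
df = 3

test statistic = 10.925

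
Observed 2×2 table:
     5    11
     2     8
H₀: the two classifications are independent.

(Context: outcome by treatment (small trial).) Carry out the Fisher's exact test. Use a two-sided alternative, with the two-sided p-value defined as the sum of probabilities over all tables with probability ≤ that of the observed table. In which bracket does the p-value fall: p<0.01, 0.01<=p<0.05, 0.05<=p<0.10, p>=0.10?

p-value bracket: p>=0.10

Margins: r₁=16, r₂=10, c₁=7, c₂=19, n=26
p_obs = C(16,5)·C(10,2)/C(26,7); sum pmf over tables with pmf ≤ p_obs
p-value (two-sided) = 0.66798
→ bracket: p>=0.10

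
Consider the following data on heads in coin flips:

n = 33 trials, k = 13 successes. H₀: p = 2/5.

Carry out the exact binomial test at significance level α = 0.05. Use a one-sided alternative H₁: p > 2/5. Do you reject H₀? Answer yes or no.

Exact binomial: n=33, k=13, p₀=2/5=0.4000
P(X≥13) from Σ C(n,i)·p₀^i·(1−p₀)^(n−i)
p-value (one-sided, H₁ greater) = 0.59359
At α=0.05: p ≥ α → fail to reject H₀

reject H₀: no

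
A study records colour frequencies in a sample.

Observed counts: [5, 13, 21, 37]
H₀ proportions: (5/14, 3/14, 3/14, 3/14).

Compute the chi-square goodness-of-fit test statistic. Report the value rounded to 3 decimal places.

n = 76; E_i = n·p_i = [27.14, 16.29, 16.29, 16.29]
χ² = (5−27.14)²/27.14 + (13−16.29)²/16.29 + (21−16.29)²/16.29 + (37−16.29)²/16.29 = 46.4386
df = 3

test statistic = 46.439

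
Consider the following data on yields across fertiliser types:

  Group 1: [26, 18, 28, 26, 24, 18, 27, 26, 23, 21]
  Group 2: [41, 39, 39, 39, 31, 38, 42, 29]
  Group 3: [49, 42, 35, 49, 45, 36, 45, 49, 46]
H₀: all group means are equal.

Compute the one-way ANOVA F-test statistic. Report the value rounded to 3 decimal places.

Group means [23.70, 37.25, 44.00], grand mean 34.481
SSB = Σnᵢ(x̄ᵢ−x̄)² = 2039.141; SSW = ΣΣ(x−x̄ᵢ)² = 501.600
MSB = 2039.141/2 = 1019.5704; MSW = 501.600/24 = 20.9000
F = MSB/MSW = 48.7833
df = (2, 24)

test statistic = 48.783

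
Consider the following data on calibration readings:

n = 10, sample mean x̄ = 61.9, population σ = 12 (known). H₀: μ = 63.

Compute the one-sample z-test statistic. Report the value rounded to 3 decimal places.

test statistic = -0.290

SE = σ/√n = 12/√10 = 3.7947
z = (x̄−μ₀)/SE = (61.9−63)/3.7947 = -0.2899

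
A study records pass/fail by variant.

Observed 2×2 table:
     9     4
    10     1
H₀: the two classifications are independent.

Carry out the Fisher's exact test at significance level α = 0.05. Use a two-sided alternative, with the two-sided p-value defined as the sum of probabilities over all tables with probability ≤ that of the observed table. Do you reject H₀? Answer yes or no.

reject H₀: no

Margins: r₁=13, r₂=11, c₁=19, c₂=5, n=24
p_obs = C(13,9)·C(11,10)/C(24,19); sum pmf over tables with pmf ≤ p_obs
p-value (two-sided) = 0.32712
At α=0.05: p ≥ α → fail to reject H₀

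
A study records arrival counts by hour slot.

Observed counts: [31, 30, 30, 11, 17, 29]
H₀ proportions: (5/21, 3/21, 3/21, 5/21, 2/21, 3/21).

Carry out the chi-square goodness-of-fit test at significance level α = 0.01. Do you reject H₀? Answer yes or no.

reject H₀: yes

n = 148; E_i = n·p_i = [35.24, 21.14, 21.14, 35.24, 14.10, 21.14]
χ² = (31−35.24)²/35.24 + (30−21.14)²/21.14 + (30−21.14)²/21.14 + (11−35.24)²/35.24 + (17−14.10)²/14.10 + (29−21.14)²/21.14 = 28.1209
df = 5
p-value (upper-tail) = 0.00003
At α=0.01: p < α → reject H₀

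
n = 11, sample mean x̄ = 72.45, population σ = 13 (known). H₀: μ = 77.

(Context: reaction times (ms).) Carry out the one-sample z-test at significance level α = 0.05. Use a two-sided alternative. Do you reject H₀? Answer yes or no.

SE = σ/√n = 13/√11 = 3.9196
z = (x̄−μ₀)/SE = (72.45−77)/3.9196 = -1.1608
p-value (two-sided) = 0.24572
At α=0.05: p ≥ α → fail to reject H₀

reject H₀: no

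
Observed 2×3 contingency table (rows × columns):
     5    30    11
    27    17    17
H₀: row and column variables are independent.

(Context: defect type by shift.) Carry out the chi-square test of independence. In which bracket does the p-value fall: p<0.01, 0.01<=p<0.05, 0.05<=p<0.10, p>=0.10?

Row totals [46, 61], col totals [32, 47, 28], n=107
χ² = (5−13.76)²/13.76 + (30−20.21)²/20.21 + (11−12.04)²/12.04 + (27−18.24)²/18.24 + (17−26.79)²/26.79 + (17−15.96)²/15.96 = 18.2626
df = 2
p-value (upper-tail) = 0.00011
→ bracket: p<0.01

p-value bracket: p<0.01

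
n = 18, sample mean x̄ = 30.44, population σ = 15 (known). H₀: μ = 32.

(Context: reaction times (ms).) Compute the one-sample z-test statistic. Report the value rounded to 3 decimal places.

test statistic = -0.441

SE = σ/√n = 15/√18 = 3.5355
z = (x̄−μ₀)/SE = (30.44−32)/3.5355 = -0.4412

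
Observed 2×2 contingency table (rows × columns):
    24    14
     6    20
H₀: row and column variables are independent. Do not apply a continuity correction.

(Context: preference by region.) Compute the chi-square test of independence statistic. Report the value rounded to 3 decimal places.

Row totals [38, 26], col totals [30, 34], n=64
χ² = (24−17.81)²/17.81 + (14−20.19)²/20.19 + (6−12.19)²/12.19 + (20−13.81)²/13.81 = 9.9589
df = 1

test statistic = 9.959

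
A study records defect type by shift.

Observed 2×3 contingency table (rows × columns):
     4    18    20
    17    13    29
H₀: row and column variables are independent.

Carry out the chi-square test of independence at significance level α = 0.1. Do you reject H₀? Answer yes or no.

Row totals [42, 59], col totals [21, 31, 49], n=101
χ² = (4−8.73)²/8.73 + (18−12.89)²/12.89 + (20−20.38)²/20.38 + (17−12.27)²/12.27 + (13−18.11)²/18.11 + (29−28.62)²/28.62 = 7.8687
df = 2
p-value (upper-tail) = 0.01956
At α=0.1: p < α → reject H₀

reject H₀: yes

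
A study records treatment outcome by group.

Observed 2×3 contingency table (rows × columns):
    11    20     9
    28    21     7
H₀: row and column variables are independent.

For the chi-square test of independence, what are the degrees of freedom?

df = (r−1)(c−1) = (2−1)·(3−1) = 2

degrees of freedom = 2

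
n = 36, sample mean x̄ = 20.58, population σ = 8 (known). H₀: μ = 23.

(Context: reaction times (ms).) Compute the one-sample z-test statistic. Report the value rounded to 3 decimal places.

SE = σ/√n = 8/√36 = 1.3333
z = (x̄−μ₀)/SE = (20.58−23)/1.3333 = -1.8150

test statistic = -1.815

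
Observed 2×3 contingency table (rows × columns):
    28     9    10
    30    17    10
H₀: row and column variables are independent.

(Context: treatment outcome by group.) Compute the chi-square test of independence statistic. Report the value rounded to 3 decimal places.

test statistic = 1.584

Row totals [47, 57], col totals [58, 26, 20], n=104
χ² = (28−26.21)²/26.21 + (9−11.75)²/11.75 + (10−9.04)²/9.04 + (30−31.79)²/31.79 + (17−14.25)²/14.25 + (10−10.96)²/10.96 = 1.5836
df = 2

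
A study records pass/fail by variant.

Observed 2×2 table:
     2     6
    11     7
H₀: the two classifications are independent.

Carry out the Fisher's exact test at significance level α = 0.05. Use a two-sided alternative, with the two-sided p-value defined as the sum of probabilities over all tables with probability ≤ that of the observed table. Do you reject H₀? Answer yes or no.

Margins: r₁=8, r₂=18, c₁=13, c₂=13, n=26
p_obs = C(8,2)·C(18,11)/C(26,13); sum pmf over tables with pmf ≤ p_obs
p-value (two-sided) = 0.20156
At α=0.05: p ≥ α → fail to reject H₀

reject H₀: no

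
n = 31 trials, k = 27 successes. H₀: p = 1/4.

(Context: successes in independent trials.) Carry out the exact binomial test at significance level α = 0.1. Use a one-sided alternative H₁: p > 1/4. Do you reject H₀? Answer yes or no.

Exact binomial: n=31, k=27, p₀=1/4=0.2500
P(X≥27) from Σ C(n,i)·p₀^i·(1−p₀)^(n−i)
p-value (one-sided, H₁ greater) = 0.00000
At α=0.1: p < α → reject H₀

reject H₀: yes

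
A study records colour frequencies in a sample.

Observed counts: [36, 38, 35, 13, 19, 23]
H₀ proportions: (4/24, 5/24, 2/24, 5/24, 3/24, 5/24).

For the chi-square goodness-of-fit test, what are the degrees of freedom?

df = k − 1 = 6 − 1 = 5

degrees of freedom = 5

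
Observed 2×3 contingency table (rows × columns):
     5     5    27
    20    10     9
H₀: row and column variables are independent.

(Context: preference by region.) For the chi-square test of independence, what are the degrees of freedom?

degrees of freedom = 2

df = (r−1)(c−1) = (2−1)·(3−1) = 2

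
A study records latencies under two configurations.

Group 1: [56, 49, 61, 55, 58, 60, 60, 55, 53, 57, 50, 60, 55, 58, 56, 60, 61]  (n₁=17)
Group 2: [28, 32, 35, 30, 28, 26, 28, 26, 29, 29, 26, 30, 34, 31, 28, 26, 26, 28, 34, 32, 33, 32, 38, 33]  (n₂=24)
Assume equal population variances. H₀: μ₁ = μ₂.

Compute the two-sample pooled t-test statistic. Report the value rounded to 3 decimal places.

x̄₁=56.706, s₁=3.636, n₁=17
x̄₂=30.083, s₂=3.322, n₂=24
s_p² = [16·3.636² + 23·3.322²]/39 = 11.9324
SE = √(s_p²·(1/17+1/24)) = 1.0950
t = (56.706−30.083)/1.0950 = 24.3122
df = 39

test statistic = 24.312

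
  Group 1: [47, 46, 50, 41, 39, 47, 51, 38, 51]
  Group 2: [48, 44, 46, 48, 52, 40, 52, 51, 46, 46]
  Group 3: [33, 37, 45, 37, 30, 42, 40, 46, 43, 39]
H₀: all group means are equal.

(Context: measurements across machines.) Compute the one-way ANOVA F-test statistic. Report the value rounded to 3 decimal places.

test statistic = 8.264

Group means [45.56, 47.30, 39.20], grand mean 43.966
SSB = Σnᵢ(x̄ᵢ−x̄)² = 361.043; SSW = ΣΣ(x−x̄ᵢ)² = 567.922
MSB = 361.043/2 = 180.5216; MSW = 567.922/26 = 21.8432
F = MSB/MSW = 8.2644
df = (2, 26)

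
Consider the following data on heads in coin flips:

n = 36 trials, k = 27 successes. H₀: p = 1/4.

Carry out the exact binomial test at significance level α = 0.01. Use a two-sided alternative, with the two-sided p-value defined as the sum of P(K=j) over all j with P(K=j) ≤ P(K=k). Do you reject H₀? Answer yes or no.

Exact binomial: n=36, k=27, p₀=1/4=0.2500
P(X=j) = C(n,j)·p₀^j·(1−p₀)^(n−j); p = Σ P(X=j) over j with P(X=j) ≤ P(X=27)
p-value (two-sided) = 0.00000
At α=0.01: p < α → reject H₀

reject H₀: yes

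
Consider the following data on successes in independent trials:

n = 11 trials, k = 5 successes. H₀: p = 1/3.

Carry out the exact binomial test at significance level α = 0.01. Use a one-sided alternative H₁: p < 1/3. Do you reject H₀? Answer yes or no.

Exact binomial: n=11, k=5, p₀=1/3=0.3333
P(X≤5) from Σ C(n,i)·p₀^i·(1−p₀)^(n−i)
p-value (one-sided, H₁ less) = 0.87791
At α=0.01: p ≥ α → fail to reject H₀

reject H₀: no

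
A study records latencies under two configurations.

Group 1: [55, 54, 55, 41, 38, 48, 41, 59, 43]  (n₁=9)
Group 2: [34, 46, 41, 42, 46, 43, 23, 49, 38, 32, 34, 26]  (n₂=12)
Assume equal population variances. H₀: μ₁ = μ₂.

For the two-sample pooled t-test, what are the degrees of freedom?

df = n₁ + n₂ − 2 = 9 + 12 − 2 = 19

degrees of freedom = 19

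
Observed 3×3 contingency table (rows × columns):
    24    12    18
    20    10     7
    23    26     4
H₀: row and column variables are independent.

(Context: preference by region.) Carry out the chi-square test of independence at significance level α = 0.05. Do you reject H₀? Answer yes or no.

Row totals [54, 37, 53], col totals [67, 48, 29], n=144
χ² = (24−25.12)²/25.12 + (12−18.00)²/18.00 + (18−10.88)²/10.88 + (20−17.22)²/17.22 + (10−12.33)²/12.33 + (7−7.45)²/7.45 + (23−24.66)²/24.66 + (26−17.67)²/17.67 + (4−10.67)²/10.67 = 15.8529
df = 4
p-value (upper-tail) = 0.00322
At α=0.05: p < α → reject H₀

reject H₀: yes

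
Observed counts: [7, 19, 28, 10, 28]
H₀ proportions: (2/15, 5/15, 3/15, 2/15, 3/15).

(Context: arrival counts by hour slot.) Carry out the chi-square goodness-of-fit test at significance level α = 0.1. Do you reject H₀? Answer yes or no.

reject H₀: yes

n = 92; E_i = n·p_i = [12.27, 30.67, 18.40, 12.27, 18.40]
χ² = (7−12.27)²/12.27 + (19−30.67)²/30.67 + (28−18.40)²/18.40 + (10−12.27)²/12.27 + (28−18.40)²/18.40 = 17.1359
df = 4
p-value (upper-tail) = 0.00182
At α=0.1: p < α → reject H₀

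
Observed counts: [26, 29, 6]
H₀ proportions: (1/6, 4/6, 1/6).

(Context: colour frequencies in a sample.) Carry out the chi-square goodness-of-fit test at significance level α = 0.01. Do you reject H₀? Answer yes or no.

n = 61; E_i = n·p_i = [10.17, 40.67, 10.17]
χ² = (26−10.17)²/10.17 + (29−40.67)²/40.67 + (6−10.17)²/10.17 = 29.7131
df = 2
p-value (upper-tail) = 0.00000
At α=0.01: p < α → reject H₀

reject H₀: yes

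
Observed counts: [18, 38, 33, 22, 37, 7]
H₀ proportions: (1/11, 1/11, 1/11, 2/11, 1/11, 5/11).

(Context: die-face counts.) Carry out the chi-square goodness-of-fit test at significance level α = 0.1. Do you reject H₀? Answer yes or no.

n = 155; E_i = n·p_i = [14.09, 14.09, 14.09, 28.18, 14.09, 70.45]
χ² = (18−14.09)²/14.09 + (38−14.09)²/14.09 + (33−14.09)²/14.09 + (22−28.18)²/28.18 + (37−14.09)²/14.09 + (7−70.45)²/70.45 = 162.7794
df = 5
p-value (upper-tail) = 0.00000
At α=0.1: p < α → reject H₀

reject H₀: yes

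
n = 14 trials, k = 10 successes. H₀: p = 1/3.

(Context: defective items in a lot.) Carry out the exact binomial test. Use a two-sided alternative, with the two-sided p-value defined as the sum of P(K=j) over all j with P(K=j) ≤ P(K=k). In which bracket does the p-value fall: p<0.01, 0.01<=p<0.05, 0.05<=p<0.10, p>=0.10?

Exact binomial: n=14, k=10, p₀=1/3=0.3333
P(X=j) = C(n,j)·p₀^j·(1−p₀)^(n−j); p = Σ P(X=j) over j with P(X=j) ≤ P(X=10)
p-value (two-sided) = 0.00404
→ bracket: p<0.01

p-value bracket: p<0.01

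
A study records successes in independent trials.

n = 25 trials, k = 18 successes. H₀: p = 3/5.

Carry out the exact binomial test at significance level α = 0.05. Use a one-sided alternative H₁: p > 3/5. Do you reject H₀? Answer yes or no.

reject H₀: no

Exact binomial: n=25, k=18, p₀=3/5=0.6000
P(X≥18) from Σ C(n,i)·p₀^i·(1−p₀)^(n−i)
p-value (one-sided, H₁ greater) = 0.15355
At α=0.05: p ≥ α → fail to reject H₀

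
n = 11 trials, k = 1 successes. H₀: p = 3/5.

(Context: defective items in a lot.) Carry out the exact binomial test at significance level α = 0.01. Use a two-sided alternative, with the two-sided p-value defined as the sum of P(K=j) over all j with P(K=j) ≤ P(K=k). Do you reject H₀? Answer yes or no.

reject H₀: yes

Exact binomial: n=11, k=1, p₀=3/5=0.6000
P(X=j) = C(n,j)·p₀^j·(1−p₀)^(n−j); p = Σ P(X=j) over j with P(X=j) ≤ P(X=1)
p-value (two-sided) = 0.00073
At α=0.01: p < α → reject H₀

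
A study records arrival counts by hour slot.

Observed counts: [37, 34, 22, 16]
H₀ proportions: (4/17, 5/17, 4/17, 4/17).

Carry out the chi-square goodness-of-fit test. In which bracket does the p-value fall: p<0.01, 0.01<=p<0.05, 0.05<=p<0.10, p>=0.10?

n = 109; E_i = n·p_i = [25.65, 32.06, 25.65, 25.65]
χ² = (37−25.65)²/25.65 + (34−32.06)²/32.06 + (22−25.65)²/25.65 + (16−25.65)²/25.65 = 9.2904
df = 3
p-value (upper-tail) = 0.02567
→ bracket: 0.01<=p<0.05

p-value bracket: 0.01<=p<0.05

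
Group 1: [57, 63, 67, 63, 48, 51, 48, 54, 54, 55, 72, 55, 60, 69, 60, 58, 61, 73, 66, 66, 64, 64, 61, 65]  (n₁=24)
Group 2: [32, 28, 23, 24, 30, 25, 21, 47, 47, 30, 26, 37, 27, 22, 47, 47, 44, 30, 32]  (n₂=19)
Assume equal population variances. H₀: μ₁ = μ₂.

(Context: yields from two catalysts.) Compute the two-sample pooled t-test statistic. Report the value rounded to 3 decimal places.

test statistic = 11.334

x̄₁=60.583, s₁=6.877, n₁=24
x̄₂=32.579, s₂=9.329, n₂=19
s_p² = [23·6.877² + 18·9.329²]/41 = 64.7430
SE = √(s_p²·(1/24+1/19)) = 2.4709
t = (60.583−32.579)/2.4709 = 11.3339
df = 41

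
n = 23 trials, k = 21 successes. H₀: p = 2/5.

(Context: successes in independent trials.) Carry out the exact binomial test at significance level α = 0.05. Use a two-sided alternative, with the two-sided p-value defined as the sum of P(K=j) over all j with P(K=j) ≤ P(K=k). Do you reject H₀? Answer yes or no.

reject H₀: yes

Exact binomial: n=23, k=21, p₀=2/5=0.4000
P(X=j) = C(n,j)·p₀^j·(1−p₀)^(n−j); p = Σ P(X=j) over j with P(X=j) ≤ P(X=21)
p-value (two-sided) = 0.00000
At α=0.05: p < α → reject H₀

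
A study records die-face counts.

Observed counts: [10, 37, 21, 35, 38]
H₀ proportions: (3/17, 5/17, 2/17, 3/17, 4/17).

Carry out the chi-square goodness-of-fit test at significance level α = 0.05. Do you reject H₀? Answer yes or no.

n = 141; E_i = n·p_i = [24.88, 41.47, 16.59, 24.88, 33.18]
χ² = (10−24.88)²/24.88 + (37−41.47)²/41.47 + (21−16.59)²/16.59 + (35−24.88)²/24.88 + (38−33.18)²/33.18 = 15.3719
df = 4
p-value (upper-tail) = 0.00399
At α=0.05: p < α → reject H₀

reject H₀: yes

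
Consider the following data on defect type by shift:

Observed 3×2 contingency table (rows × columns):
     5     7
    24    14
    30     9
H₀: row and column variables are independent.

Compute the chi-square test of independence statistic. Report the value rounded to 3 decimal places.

Row totals [12, 38, 39], col totals [59, 30], n=89
χ² = (5−7.96)²/7.96 + (7−4.04)²/4.04 + (24−25.19)²/25.19 + (14−12.81)²/12.81 + (30−25.85)²/25.85 + (9−13.15)²/13.15 = 5.3961
df = 2

test statistic = 5.396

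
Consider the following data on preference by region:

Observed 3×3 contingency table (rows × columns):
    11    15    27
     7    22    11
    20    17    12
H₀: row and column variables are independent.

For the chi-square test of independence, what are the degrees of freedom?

df = (r−1)(c−1) = (3−1)·(3−1) = 4

degrees of freedom = 4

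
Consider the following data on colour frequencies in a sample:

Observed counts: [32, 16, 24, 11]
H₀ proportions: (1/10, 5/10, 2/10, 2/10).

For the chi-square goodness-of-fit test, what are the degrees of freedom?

df = k − 1 = 4 − 1 = 3

degrees of freedom = 3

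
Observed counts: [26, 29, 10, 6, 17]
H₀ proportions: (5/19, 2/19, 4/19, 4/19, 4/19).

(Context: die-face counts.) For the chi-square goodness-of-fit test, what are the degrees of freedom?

df = k − 1 = 5 − 1 = 4

degrees of freedom = 4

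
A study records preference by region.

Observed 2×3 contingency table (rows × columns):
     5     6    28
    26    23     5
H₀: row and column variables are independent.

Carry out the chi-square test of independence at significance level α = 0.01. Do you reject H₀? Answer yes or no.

Row totals [39, 54], col totals [31, 29, 33], n=93
χ² = (5−13.00)²/13.00 + (6−12.16)²/12.16 + (28−13.84)²/13.84 + (26−18.00)²/18.00 + (23−16.84)²/16.84 + (5−19.16)²/19.16 = 38.8119
df = 2
p-value (upper-tail) = 0.00000
At α=0.01: p < α → reject H₀

reject H₀: yes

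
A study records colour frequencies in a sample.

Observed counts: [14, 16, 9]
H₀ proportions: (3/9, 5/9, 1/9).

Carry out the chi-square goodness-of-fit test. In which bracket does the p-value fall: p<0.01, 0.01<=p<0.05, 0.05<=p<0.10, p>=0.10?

p-value bracket: 0.01<=p<0.05

n = 39; E_i = n·p_i = [13.00, 21.67, 4.33]
χ² = (14−13.00)²/13.00 + (16−21.67)²/21.67 + (9−4.33)²/4.33 = 6.5846
df = 2
p-value (upper-tail) = 0.03717
→ bracket: 0.01<=p<0.05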